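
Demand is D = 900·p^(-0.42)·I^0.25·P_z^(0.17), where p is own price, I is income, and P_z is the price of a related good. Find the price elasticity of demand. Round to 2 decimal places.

-0.42

For a Cobb–Douglas (constant-elasticity) form D = A·p^α·…, the elasticity with respect to p equals the exponent α at every point.
Here the exponent on p is -0.42, so the price elasticity of demand is -0.42.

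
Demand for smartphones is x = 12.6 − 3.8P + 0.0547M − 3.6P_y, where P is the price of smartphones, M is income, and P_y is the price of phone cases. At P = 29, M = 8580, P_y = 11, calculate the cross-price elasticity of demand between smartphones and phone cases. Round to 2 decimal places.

-0.12

Substituting, x = 12.6 − 3.8(29) + 0.0547(8580) − 3.6(11) = 12.6 − 110.2 + 469.326 − 39.6 = 332.126.
∂x/∂P_y = −3.6, so E_xy = -3.6·(11/332.126) ≈ -0.12.
E_xy < 0: the goods are complements.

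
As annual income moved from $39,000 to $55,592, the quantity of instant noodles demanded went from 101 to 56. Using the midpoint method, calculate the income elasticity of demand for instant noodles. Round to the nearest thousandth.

%ΔQ = (56 − 101)/[(101+56)/2] = -45/78.5 ≈ -0.5732.
%ΔM = (55,592 − 39,000)/[(39,000+55,592)/2] = 16592/47296 ≈ 0.3508.
E_I = %ΔQ/%ΔM ≈ -1.634.
E_I < 0: inferior good.

-1.634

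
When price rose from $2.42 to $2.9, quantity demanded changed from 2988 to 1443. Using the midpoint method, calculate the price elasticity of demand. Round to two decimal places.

-3.86

%Δq = (1443 − 2988)/[(2988 + 1443)/2] = -1545/2215.5 ≈ -0.6974.
%Δp = (2.9 − 2.42)/[(2.42 + 2.9)/2] = 0.48/2.66 ≈ 0.1805.
Arc elasticity E = %Δq/%Δp ≈ -0.6974/0.1805 ≈ -3.86.
|E| > 1: demand is elastic over this range.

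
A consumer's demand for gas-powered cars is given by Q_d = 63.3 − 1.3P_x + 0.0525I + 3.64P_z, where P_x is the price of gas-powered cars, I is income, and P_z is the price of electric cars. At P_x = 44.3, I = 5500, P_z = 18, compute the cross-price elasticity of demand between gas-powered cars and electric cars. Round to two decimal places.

0.18

Evaluating quantity at (P_x, I, P_z) gives Q_d = 63.3 − 1.3(44.3) + 0.0525(5500) + 3.64(18) = 63.3 − 57.59 + 288.75 + 65.52 = 359.98.
∂Q_d/∂P_z = +3.64, so E_xy = 3.64·(18/359.98) ≈ 0.18.
E_xy > 0: the goods are substitutes.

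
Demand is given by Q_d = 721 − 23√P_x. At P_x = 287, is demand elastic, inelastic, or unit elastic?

inelastic

At P_x = 287, Q_d = 331.3553.
dQ_d/dP_x = −23/(2√P_x) = −23/(2·16.9411).
Point elasticity E = (dQ_d/dP_x)·(P_x/Q_d) = -0.6788 × 287/331.3553 ≈ -0.588.
|E| ≈ 0.588 < 1, so demand is inelastic.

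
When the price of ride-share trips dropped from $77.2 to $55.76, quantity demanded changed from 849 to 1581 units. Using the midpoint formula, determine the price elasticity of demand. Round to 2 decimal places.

%Δq = (1581 − 849)/[(849 + 1581)/2] = 732/1215 ≈ 0.6025.
%ΔP = (55.76 − 77.2)/[(77.2 + 55.76)/2] = -21.44/66.48 ≈ -0.3225.
Arc elasticity E = %Δq/%ΔP ≈ 0.6025/-0.3225 ≈ -1.87.
|E| > 1: demand is elastic over this range.

-1.87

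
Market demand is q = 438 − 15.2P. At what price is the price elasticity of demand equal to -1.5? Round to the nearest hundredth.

Set −bP/(a − bP) = −1.5 ⇒ bP = 1.5(a − bP) ⇒ bP(1+1.5) = 1.5·a.
P = 1.5·438/(15.2·2.5) ≈ 17.29.

17.29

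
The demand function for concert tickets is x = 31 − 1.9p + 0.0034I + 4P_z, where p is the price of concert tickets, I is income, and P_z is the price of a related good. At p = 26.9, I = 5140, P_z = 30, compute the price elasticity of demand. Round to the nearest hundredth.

Evaluating quantity at (p, I, P_z) gives x = 31 − 1.9(26.9) + 0.0034(5140) + 4(30) = 31 − 51.11 + 17.476 + 120 = 117.366.
∂x/∂p = −1.9, so E_p = (−1.9)·(26.9/117.366) ≈ -0.44.
|E_p| < 1: demand is inelastic.

-0.44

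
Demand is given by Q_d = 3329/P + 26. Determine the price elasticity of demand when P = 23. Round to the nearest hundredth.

-0.85

At P = 23, Q_d = 170.7391.
dQ_d/dP = −3329/P² = −6.293.
Point elasticity E = (dQ_d/dP)·(P/Q_d) = -6.293 × 23/170.7391 ≈ -0.85.
|E| < 1, so demand is inelastic at this price.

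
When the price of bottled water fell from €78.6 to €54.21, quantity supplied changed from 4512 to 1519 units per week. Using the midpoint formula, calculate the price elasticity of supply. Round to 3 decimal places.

2.702

%Δq = (1519 − 4512)/[(4512 + 1519)/2] = -2993/3015.5 ≈ -0.9925.
%Δp = (54.21 − 78.6)/[(78.6 + 54.21)/2] = -24.39/66.405 ≈ -0.3673.
Arc elasticity E = %Δq/%Δp ≈ -0.9925/-0.3673 ≈ 2.702.
|E| > 1: supply is elastic over this range.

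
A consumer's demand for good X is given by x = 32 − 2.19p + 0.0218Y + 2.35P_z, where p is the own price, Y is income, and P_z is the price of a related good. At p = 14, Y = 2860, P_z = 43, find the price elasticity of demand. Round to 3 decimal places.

-0.186

At the given point, x = 32 − 2.19(14) + 0.0218(2860) + 2.35(43) = 32 − 30.66 + 62.348 + 101.05 = 164.738.
∂x/∂p = −2.19, so E_p = (−2.19)·(14/164.738) ≈ -0.186.
|E_p| < 1: demand is inelastic.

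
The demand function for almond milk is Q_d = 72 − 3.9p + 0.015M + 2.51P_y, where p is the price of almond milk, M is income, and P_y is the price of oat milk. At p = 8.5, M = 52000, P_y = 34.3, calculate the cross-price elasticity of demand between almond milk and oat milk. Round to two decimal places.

0.10

Q_d = 72 − 3.9(8.5) + 0.015(52000) + 2.51(34.3) = 72 − 33.15 + 780 + 86.093 = 904.943.
∂Q_d/∂P_y = +2.51, so E_xy = 2.51·(34.3/904.943) ≈ 0.10.
E_xy > 0: the goods are substitutes.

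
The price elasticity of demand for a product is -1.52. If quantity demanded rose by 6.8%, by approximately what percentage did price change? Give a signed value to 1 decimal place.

-4.5

%ΔQ ≈ E × %ΔP ⇒ %ΔP = %ΔQ / E = (6.8%)/(-1.52) ≈ -4.5%.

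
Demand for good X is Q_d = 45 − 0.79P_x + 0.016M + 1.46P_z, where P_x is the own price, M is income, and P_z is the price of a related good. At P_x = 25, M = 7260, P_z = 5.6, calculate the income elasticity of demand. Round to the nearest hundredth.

0.78

Substituting, Q_d = 45 − 0.79(25) + 0.016(7260) + 1.46(5.6) = 45 − 19.75 + 116.16 + 8.176 = 149.586.
∂Q_d/∂M = +0.016, so E_I = 0.016·(7260/149.586) ≈ 0.78.
E_I ∈ (0,1): normal good (necessity).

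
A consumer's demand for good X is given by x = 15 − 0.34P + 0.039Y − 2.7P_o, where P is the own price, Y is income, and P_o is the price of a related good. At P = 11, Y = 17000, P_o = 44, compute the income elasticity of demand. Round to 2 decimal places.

Evaluating quantity at (P, Y, P_o) gives x = 15 − 0.34(11) + 0.039(17000) − 2.7(44) = 15 − 3.74 + 663 − 118.8 = 555.46.
∂x/∂Y = +0.039, so E_I = 0.039·(17000/555.46) ≈ 1.19.
E_I > 1: normal good (luxury).

1.19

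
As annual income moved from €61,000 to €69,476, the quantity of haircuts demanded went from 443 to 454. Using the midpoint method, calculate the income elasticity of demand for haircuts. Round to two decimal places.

%ΔQ = (454 − 443)/[(443+454)/2] = 11/448.5 ≈ 0.0245.
%ΔI = (69,476 − 61,000)/[(61,000+69,476)/2] = 8476/65238 ≈ 0.1299.
E_I = %ΔQ/%ΔI ≈ 0.19.
E_I ∈ (0,1): normal good (necessity).

0.19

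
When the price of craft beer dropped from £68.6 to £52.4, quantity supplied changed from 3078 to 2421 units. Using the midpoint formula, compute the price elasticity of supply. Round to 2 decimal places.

%ΔQ = (2421 − 3078)/[(3078 + 2421)/2] = -657/2749.5 ≈ -0.2390.
%Δp = (52.4 − 68.6)/[(68.6 + 52.4)/2] = -16.2/60.5 ≈ -0.2678.
Arc elasticity E = %ΔQ/%Δp ≈ -0.2390/-0.2678 ≈ 0.89.
|E| < 1: supply is inelastic over this range.

0.89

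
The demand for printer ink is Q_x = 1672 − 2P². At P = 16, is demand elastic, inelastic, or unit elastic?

inelastic

At P = 16, Q_x = 1160.
dQ_x/dP = −2·2·P = −64.
Point elasticity E = (dQ_x/dP)·(P/Q_x) = -64 × 16/1160 ≈ -0.883.
|E| ≈ 0.883 < 1, so demand is inelastic.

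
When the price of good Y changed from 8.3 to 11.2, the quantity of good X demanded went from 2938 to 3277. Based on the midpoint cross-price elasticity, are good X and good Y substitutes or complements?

%ΔQ_x = (3277 − 2938)/[(2938+3277)/2] = 339/3107.5 ≈ 0.1091.
%ΔP_y = (11.2 − 8.3)/[(8.3+11.2)/2] ≈ 0.2974.
E_xy = 0.1091/0.2974 ≈ 0.367.
E_xy > 0, so the goods are substitutes.

substitutes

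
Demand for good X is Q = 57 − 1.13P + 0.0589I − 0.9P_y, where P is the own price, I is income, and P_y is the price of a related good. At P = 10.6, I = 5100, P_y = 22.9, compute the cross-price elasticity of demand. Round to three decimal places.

-0.063

First evaluate Q: 57 − 1.13(10.6) + 0.0589(5100) − 0.9(22.9) = 57 − 11.978 + 300.39 − 20.61 = 324.802.
∂Q/∂P_y = −0.9, so E_xy = -0.9·(22.9/324.802) ≈ -0.063.
E_xy < 0: the goods are complements.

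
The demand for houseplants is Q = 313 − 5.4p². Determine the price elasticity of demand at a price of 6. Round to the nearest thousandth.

At p = 6, Q = 118.6.
dQ/dp = −2·5.4·p = −64.8.
Point elasticity E = (dQ/dp)·(p/Q) = -64.8 × 6/118.6 ≈ -3.278.
|E| > 1, so demand is elastic at this price.

-3.278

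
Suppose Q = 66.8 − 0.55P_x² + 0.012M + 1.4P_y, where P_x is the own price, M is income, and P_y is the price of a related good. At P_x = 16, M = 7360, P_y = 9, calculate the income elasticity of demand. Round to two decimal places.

At the given point, Q = 66.8 − 0.55(16)² + 0.012(7360) + 1.4(9) = 66.8 − 140.8 + 88.32 + 12.6 = 26.92.
∂Q/∂M = +0.012, so E_I = 0.012·(7360/26.92) ≈ 3.28.
E_I > 1: normal good (luxury).

3.28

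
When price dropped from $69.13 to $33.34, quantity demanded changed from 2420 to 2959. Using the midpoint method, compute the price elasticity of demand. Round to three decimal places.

-0.287

%ΔQ = (2959 − 2420)/[(2420 + 2959)/2] = 539/2689.5 ≈ 0.2004.
%Δp = (33.34 − 69.13)/[(69.13 + 33.34)/2] = -35.79/51.235 ≈ -0.6985.
Arc elasticity E = %ΔQ/%Δp ≈ 0.2004/-0.6985 ≈ -0.287.
|E| < 1: demand is inelastic over this range.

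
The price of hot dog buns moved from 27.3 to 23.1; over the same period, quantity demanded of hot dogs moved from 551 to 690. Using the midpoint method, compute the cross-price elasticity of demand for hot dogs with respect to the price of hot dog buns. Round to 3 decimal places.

-1.344

%ΔQ_x = (690 − 551)/[(551+690)/2] = 139/620.5 ≈ 0.2240.
%ΔP_y = (23.1 − 27.3)/[(27.3+23.1)/2] ≈ -0.1667.
E_xy = 0.2240/-0.1667 ≈ -1.344.
E_xy < 0, so hot dogs and hot dog buns are complements.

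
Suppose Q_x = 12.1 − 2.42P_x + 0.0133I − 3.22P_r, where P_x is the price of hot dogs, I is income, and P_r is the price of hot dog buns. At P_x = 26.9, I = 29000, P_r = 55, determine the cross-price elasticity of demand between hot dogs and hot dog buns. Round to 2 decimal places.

-1.14

At the given point, Q_x = 12.1 − 2.42(26.9) + 0.0133(29000) − 3.22(55) = 12.1 − 65.098 + 385.7 − 177.1 = 155.602.
∂Q_x/∂P_r = −3.22, so E_xy = -3.22·(55/155.602) ≈ -1.14.
E_xy < 0: the goods are complements.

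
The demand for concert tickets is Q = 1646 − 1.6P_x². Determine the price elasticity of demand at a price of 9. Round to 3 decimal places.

-0.171

At P_x = 9, Q = 1516.4.
dQ/dP_x = −2·1.6·P_x = −28.8.
Point elasticity E = (dQ/dP_x)·(P_x/Q) = -28.8 × 9/1516.4 ≈ -0.171.
|E| < 1, so demand is inelastic at this price.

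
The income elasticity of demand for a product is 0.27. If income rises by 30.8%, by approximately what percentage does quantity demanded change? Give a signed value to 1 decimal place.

%ΔQ ≈ E × %ΔI = (0.27) × (30.8%) ≈ 8.3%.

8.3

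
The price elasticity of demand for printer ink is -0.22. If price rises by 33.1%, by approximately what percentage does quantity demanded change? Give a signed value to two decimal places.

-7.28

%ΔQ ≈ E × %ΔP = (-0.22) × (33.1%) ≈ -7.28%.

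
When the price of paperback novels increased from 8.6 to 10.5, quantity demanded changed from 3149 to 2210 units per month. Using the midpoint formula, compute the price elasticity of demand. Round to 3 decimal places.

%Δq = (2210 − 3149)/[(3149 + 2210)/2] = -939/2679.5 ≈ -0.3504.
%Δp = (10.5 − 8.6)/[(8.6 + 10.5)/2] = 1.9/9.55 ≈ 0.1990.
Arc elasticity E = %Δq/%Δp ≈ -0.3504/0.1990 ≈ -1.761.
|E| > 1: demand is elastic over this range.

-1.761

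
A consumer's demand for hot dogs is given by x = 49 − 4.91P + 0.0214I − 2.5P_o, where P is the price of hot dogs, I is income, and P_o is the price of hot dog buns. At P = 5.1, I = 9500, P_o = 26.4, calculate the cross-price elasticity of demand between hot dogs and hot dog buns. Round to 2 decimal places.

-0.41

x = 49 − 4.91(5.1) + 0.0214(9500) − 2.5(26.4) = 49 − 25.041 + 203.3 − 66 = 161.259.
∂x/∂P_o = −2.5, so E_xy = -2.5·(26.4/161.259) ≈ -0.41.
E_xy < 0: the goods are complements.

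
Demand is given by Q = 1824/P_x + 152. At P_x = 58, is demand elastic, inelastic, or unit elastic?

At P_x = 58, Q = 183.4483.
dQ/dP_x = −1824/P_x² = −0.5422.
Point elasticity E = (dQ/dP_x)·(P_x/Q) = -0.5422 × 58/183.4483 ≈ -0.171.
|E| ≈ 0.171 < 1, so demand is inelastic.

inelastic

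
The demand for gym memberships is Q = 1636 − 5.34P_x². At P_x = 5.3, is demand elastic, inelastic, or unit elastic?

inelastic

At P_x = 5.3, Q = 1485.9994.
dQ/dP_x = −2·5.34·P_x = −56.604.
Point elasticity E = (dQ/dP_x)·(P_x/Q) = -56.604 × 5.3/1485.9994 ≈ -0.202.
|E| ≈ 0.202 < 1, so demand is inelastic.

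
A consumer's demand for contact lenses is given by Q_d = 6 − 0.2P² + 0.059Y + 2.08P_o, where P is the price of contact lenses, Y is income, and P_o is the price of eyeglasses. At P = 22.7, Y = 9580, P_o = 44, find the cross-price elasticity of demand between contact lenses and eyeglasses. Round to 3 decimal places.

0.164

Evaluating quantity at (P, Y, P_o) gives Q_d = 6 − 0.2(22.7)² + 0.059(9580) + 2.08(44) = 6 − 103.058 + 565.22 + 91.52 = 559.682.
∂Q_d/∂P_o = +2.08, so E_xy = 2.08·(44/559.682) ≈ 0.164.
E_xy > 0: the goods are substitutes.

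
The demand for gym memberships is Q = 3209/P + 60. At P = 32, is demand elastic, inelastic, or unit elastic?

inelastic

At P = 32, Q = 160.2813.
dQ/dP = −3209/P² = −3.1338.
Point elasticity E = (dQ/dP)·(P/Q) = -3.1338 × 32/160.2813 ≈ -0.626.
|E| ≈ 0.626 < 1, so demand is inelastic.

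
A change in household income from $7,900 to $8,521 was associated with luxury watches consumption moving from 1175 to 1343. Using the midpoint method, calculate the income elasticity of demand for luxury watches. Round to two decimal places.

1.76

%ΔQ = (1343 − 1175)/[(1175+1343)/2] = 168/1259 ≈ 0.1334.
%ΔI = (8,521 − 7,900)/[(7,900+8,521)/2] = 621/8210.5 ≈ 0.0756.
E_I = %ΔQ/%ΔI ≈ 1.76.
E_I > 1: normal good (luxury).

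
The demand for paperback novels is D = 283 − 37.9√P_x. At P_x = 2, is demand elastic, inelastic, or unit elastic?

inelastic

At P_x = 2, D = 229.4013.
dD/dP_x = −37.9/(2√P_x) = −37.9/(2·1.4142).
Point elasticity E = (dD/dP_x)·(P_x/D) = -13.3997 × 2/229.4013 ≈ -0.117.
|E| ≈ 0.117 < 1, so demand is inelastic.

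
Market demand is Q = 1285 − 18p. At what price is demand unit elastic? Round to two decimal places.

35.69

For linear demand Q = a − bp, E = −bp/(a − bp). |E| = 1 ⇒ bp = a − bp ⇒ p = a/(2b).
p = 1285/(2·18) ≈ 35.69.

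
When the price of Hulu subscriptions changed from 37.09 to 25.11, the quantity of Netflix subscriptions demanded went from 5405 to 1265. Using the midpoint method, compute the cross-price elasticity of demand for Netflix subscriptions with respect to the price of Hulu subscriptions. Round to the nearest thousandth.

3.223

%ΔQ_x = (1265 − 5405)/[(5405+1265)/2] = -4140/3335 ≈ -1.2414.
%ΔP_y = (25.11 − 37.09)/[(37.09+25.11)/2] ≈ -0.3852.
E_xy = -1.2414/-0.3852 ≈ 3.223.
E_xy > 0, so Netflix subscriptions and Hulu subscriptions are substitutes.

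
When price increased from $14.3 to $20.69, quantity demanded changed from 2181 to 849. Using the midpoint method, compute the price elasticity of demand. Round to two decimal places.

%Δq = (849 − 2181)/[(2181 + 849)/2] = -1332/1515 ≈ -0.8792.
%ΔP = (20.69 − 14.3)/[(14.3 + 20.69)/2] = 6.39/17.495 ≈ 0.3652.
Arc elasticity E = %Δq/%ΔP ≈ -0.8792/0.3652 ≈ -2.41.
|E| > 1: demand is elastic over this range.

-2.41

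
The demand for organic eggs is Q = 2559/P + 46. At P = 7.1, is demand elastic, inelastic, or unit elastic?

At P = 7.1, Q = 406.4225.
dQ/dP = −2559/P² = −50.7637.
Point elasticity E = (dQ/dP)·(P/Q) = -50.7637 × 7.1/406.4225 ≈ -0.887.
|E| ≈ 0.887 < 1, so demand is inelastic.

inelastic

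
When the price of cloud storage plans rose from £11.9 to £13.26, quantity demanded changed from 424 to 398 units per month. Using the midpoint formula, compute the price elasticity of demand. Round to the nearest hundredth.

%Δq = (398 − 424)/[(424 + 398)/2] = -26/411 ≈ -0.0633.
%Δp = (13.26 − 11.9)/[(11.9 + 13.26)/2] = 1.36/12.58 ≈ 0.1081.
Arc elasticity E = %Δq/%Δp ≈ -0.0633/0.1081 ≈ -0.59.
|E| < 1: demand is inelastic over this range.

-0.59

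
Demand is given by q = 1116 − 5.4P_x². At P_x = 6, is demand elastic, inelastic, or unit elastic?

inelastic

At P_x = 6, q = 921.6.
dq/dP_x = −2·5.4·P_x = −64.8.
Point elasticity E = (dq/dP_x)·(P_x/q) = -64.8 × 6/921.6 ≈ -0.422.
|E| ≈ 0.422 < 1, so demand is inelastic.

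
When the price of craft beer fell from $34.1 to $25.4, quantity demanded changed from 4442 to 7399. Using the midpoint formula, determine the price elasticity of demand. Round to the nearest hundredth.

%ΔQ = (7399 − 4442)/[(4442 + 7399)/2] = 2957/5920.5 ≈ 0.4995.
%ΔP = (25.4 − 34.1)/[(34.1 + 25.4)/2] = -8.7/29.75 ≈ -0.2924.
Arc elasticity E = %ΔQ/%ΔP ≈ 0.4995/-0.2924 ≈ -1.71.
|E| > 1: demand is elastic over this range.

-1.71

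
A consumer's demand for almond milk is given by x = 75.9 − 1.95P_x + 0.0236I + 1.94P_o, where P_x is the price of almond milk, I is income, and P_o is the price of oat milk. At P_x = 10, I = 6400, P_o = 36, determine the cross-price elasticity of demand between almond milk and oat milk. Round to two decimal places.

Evaluating quantity at (P_x, I, P_o) gives x = 75.9 − 1.95(10) + 0.0236(6400) + 1.94(36) = 75.9 − 19.5 + 151.04 + 69.84 = 277.28.
∂x/∂P_o = +1.94, so E_xy = 1.94·(36/277.28) ≈ 0.25.
E_xy > 0: the goods are substitutes.

0.25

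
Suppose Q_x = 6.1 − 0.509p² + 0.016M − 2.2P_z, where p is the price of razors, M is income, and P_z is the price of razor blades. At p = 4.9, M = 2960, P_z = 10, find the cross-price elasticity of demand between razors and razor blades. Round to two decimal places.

Substituting, Q_x = 6.1 − 0.509(4.9)² + 0.016(2960) − 2.2(10) = 6.1 − 12.2211 + 47.36 − 22 = 19.2389.
∂Q_x/∂P_z = −2.2, so E_xy = -2.2·(10/19.2389) ≈ -1.14.
E_xy < 0: the goods are complements.

-1.14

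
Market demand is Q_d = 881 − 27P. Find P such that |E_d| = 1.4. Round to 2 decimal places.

Set −bP/(a − bP) = −1.4 ⇒ bP = 1.4(a − bP) ⇒ bP(1+1.4) = 1.4·a.
P = 1.4·881/(27·2.4) ≈ 19.03.

19.03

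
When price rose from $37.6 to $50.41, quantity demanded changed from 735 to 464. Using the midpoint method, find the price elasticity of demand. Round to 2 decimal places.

%ΔQ = (464 − 735)/[(735 + 464)/2] = -271/599.5 ≈ -0.4520.
%ΔP = (50.41 − 37.6)/[(37.6 + 50.41)/2] = 12.81/44.005 ≈ 0.2911.
Arc elasticity E = %ΔQ/%ΔP ≈ -0.4520/0.2911 ≈ -1.55.
|E| > 1: demand is elastic over this range.

-1.55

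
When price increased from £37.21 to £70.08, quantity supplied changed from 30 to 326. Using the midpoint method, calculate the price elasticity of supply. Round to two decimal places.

2.71

%ΔQ = (326 − 30)/[(30 + 326)/2] = 296/178 ≈ 1.6629.
%Δp = (70.08 − 37.21)/[(37.21 + 70.08)/2] = 32.87/53.645 ≈ 0.6127.
Arc elasticity E = %ΔQ/%Δp ≈ 1.6629/0.6127 ≈ 2.71.
|E| > 1: supply is elastic over this range.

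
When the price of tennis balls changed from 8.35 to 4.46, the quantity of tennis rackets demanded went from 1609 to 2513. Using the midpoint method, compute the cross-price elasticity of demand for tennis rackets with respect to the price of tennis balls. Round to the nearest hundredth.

%ΔQ_x = (2513 − 1609)/[(1609+2513)/2] = 904/2061 ≈ 0.4386.
%ΔP_y = (4.46 − 8.35)/[(8.35+4.46)/2] ≈ -0.6073.
E_xy = 0.4386/-0.6073 ≈ -0.72.
E_xy < 0, so tennis rackets and tennis balls are complements.

-0.72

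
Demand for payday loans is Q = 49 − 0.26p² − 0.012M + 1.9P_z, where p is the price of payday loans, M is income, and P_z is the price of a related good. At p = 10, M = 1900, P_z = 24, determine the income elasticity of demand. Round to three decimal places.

Substituting, Q = 49 − 0.26(10)² − 0.012(1900) + 1.9(24) = 49 − 26 − 22.8 + 45.6 = 45.8.
∂Q/∂M = −0.012, so E_I = -0.012·(1900/45.8) ≈ -0.498.
E_I < 0: inferior good.

-0.498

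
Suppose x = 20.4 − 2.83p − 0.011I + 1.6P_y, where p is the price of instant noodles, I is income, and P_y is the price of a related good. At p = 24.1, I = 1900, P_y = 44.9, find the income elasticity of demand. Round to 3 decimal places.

Evaluating quantity at (p, I, P_y) gives x = 20.4 − 2.83(24.1) − 0.011(1900) + 1.6(44.9) = 20.4 − 68.203 − 20.9 + 71.84 = 3.137.
∂x/∂I = −0.011, so E_I = -0.011·(1900/3.137) ≈ -6.662.
E_I < 0: inferior good.

-6.662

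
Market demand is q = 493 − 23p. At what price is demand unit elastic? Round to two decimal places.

For linear demand q = a − bp, E = −bp/(a − bp). |E| = 1 ⇒ bp = a − bp ⇒ p = a/(2b).
p = 493/(2·23) ≈ 10.72.

10.72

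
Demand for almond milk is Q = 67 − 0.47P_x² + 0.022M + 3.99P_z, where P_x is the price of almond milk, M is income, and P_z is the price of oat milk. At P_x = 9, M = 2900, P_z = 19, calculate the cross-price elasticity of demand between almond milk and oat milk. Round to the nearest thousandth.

At the given point, Q = 67 − 0.47(9)² + 0.022(2900) + 3.99(19) = 67 − 38.07 + 63.8 + 75.81 = 168.54.
∂Q/∂P_z = +3.99, so E_xy = 3.99·(19/168.54) ≈ 0.450.
E_xy > 0: the goods are substitutes.

0.450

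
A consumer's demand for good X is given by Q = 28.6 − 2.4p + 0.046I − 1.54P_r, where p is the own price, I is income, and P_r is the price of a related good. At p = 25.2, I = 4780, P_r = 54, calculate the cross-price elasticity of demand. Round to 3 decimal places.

Q = 28.6 − 2.4(25.2) + 0.046(4780) − 1.54(54) = 28.6 − 60.48 + 219.88 − 83.16 = 104.84.
∂Q/∂P_r = −1.54, so E_xy = -1.54·(54/104.84) ≈ -0.793.
E_xy < 0: the goods are complements.

-0.793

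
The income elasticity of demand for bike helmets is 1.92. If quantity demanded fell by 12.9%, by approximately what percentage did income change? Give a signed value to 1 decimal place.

%ΔQ ≈ E × %ΔI ⇒ %ΔI = %ΔQ / E = (-12.9%)/(1.92) ≈ -6.7%.

-6.7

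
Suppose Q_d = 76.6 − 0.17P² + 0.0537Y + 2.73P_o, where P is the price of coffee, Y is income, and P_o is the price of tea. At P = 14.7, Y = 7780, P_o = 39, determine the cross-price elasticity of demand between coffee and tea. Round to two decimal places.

0.19

First evaluate Q_d: 76.6 − 0.17(14.7)² + 0.0537(7780) + 2.73(39) = 76.6 − 36.7353 + 417.786 + 106.47 = 564.1207.
∂Q_d/∂P_o = +2.73, so E_xy = 2.73·(39/564.1207) ≈ 0.19.
E_xy > 0: the goods are substitutes.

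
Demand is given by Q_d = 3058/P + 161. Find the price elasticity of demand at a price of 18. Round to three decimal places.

At P = 18, Q_d = 330.8889.
dQ_d/dP = −3058/P² = −9.4383.
Point elasticity E = (dQ_d/dP)·(P/Q_d) = -9.4383 × 18/330.8889 ≈ -0.513.
|E| < 1, so demand is inelastic at this price.

-0.513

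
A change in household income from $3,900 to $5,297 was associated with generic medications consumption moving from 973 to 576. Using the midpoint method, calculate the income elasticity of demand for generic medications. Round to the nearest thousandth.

%ΔQ = (576 − 973)/[(973+576)/2] = -397/774.5 ≈ -0.5126.
%ΔM = (5,297 − 3,900)/[(3,900+5,297)/2] = 1397/4598.5 ≈ 0.3038.
E_I = %ΔQ/%ΔM ≈ -1.687.
E_I < 0: inferior good.

-1.687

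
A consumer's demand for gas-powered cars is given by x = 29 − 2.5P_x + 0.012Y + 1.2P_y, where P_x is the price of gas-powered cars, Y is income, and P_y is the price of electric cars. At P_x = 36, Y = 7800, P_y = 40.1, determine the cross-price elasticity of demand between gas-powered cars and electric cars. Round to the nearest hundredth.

First evaluate x: 29 − 2.5(36) + 0.012(7800) + 1.2(40.1) = 29 − 90 + 93.6 + 48.12 = 80.72.
∂x/∂P_y = +1.2, so E_xy = 1.2·(40.1/80.72) ≈ 0.60.
E_xy > 0: the goods are substitutes.

0.60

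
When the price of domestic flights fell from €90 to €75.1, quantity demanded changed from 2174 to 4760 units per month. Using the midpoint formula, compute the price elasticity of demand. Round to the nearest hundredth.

-4.13

%Δq = (4760 − 2174)/[(2174 + 4760)/2] = 2586/3467 ≈ 0.7459.
%Δp = (75.1 − 90)/[(90 + 75.1)/2] = -14.9/82.55 ≈ -0.1805.
Arc elasticity E = %Δq/%Δp ≈ 0.7459/-0.1805 ≈ -4.13.
|E| > 1: demand is elastic over this range.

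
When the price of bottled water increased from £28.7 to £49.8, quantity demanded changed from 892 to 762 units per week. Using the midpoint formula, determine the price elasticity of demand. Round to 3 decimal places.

%ΔQ = (762 − 892)/[(892 + 762)/2] = -130/827 ≈ -0.1572.
%Δp = (49.8 − 28.7)/[(28.7 + 49.8)/2] = 21.1/39.25 ≈ 0.5376.
Arc elasticity E = %ΔQ/%Δp ≈ -0.1572/0.5376 ≈ -0.292.
|E| < 1: demand is inelastic over this range.

-0.292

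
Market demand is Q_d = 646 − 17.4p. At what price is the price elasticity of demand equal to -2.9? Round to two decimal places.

Set −bp/(a − bp) = −2.9 ⇒ bp = 2.9(a − bp) ⇒ bp(1+2.9) = 2.9·a.
p = 2.9·646/(17.4·3.9) ≈ 27.61.

27.61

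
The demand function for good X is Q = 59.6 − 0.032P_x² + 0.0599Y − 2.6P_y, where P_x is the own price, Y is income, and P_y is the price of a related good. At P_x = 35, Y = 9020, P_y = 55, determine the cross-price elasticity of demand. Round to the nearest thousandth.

First evaluate Q: 59.6 − 0.032(35)² + 0.0599(9020) − 2.6(55) = 59.6 − 39.2 + 540.298 − 143 = 417.698.
∂Q/∂P_y = −2.6, so E_xy = -2.6·(55/417.698) ≈ -0.342.
E_xy < 0: the goods are complements.

-0.342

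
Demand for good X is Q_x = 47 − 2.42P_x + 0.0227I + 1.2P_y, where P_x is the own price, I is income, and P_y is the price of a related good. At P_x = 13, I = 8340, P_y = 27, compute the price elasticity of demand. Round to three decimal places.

At the given point, Q_x = 47 − 2.42(13) + 0.0227(8340) + 1.2(27) = 47 − 31.46 + 189.318 + 32.4 = 237.258.
∂Q_x/∂P_x = −2.42, so E_p = (−2.42)·(13/237.258) ≈ -0.133.
|E_p| < 1: demand is inelastic.

-0.133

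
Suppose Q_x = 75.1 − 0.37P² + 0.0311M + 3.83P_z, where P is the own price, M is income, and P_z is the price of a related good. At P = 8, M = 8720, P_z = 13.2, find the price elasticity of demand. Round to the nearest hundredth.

Substituting, Q_x = 75.1 − 0.37(8)² + 0.0311(8720) + 3.83(13.2) = 75.1 − 23.68 + 271.192 + 50.556 = 373.168.
∂Q_x/∂P = −2·0.37·P = -5.92, so E_p = -5.92·(8/373.168) ≈ -0.13.
|E_p| < 1: demand is inelastic.

-0.13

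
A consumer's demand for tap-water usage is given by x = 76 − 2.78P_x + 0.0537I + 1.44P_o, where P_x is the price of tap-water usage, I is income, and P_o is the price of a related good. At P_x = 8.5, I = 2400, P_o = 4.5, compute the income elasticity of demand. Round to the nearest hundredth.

Substituting, x = 76 − 2.78(8.5) + 0.0537(2400) + 1.44(4.5) = 76 − 23.63 + 128.88 + 6.48 = 187.73.
∂x/∂I = +0.0537, so E_I = 0.0537·(2400/187.73) ≈ 0.69.
E_I ∈ (0,1): normal good (necessity).

0.69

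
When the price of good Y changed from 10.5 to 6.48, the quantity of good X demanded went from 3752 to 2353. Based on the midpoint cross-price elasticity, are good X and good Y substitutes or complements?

substitutes

%ΔQ_x = (2353 − 3752)/[(3752+2353)/2] = -1399/3052.5 ≈ -0.4583.
%ΔP_y = (6.48 − 10.5)/[(10.5+6.48)/2] ≈ -0.4735.
E_xy = -0.4583/-0.4735 ≈ 0.968.
E_xy > 0, so the goods are substitutes.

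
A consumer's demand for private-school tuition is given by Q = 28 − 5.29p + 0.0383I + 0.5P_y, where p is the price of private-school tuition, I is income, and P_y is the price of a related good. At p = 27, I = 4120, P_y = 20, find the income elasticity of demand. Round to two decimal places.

2.98

Q = 28 − 5.29(27) + 0.0383(4120) + 0.5(20) = 28 − 142.83 + 157.796 + 10 = 52.966.
∂Q/∂I = +0.0383, so E_I = 0.0383·(4120/52.966) ≈ 2.98.
E_I > 1: normal good (luxury).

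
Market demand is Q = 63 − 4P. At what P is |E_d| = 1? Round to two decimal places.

7.88

For linear demand Q = a − bP, E = −bP/(a − bP). |E| = 1 ⇒ bP = a − bP ⇒ P = a/(2b).
P = 63/(2·4) ≈ 7.88.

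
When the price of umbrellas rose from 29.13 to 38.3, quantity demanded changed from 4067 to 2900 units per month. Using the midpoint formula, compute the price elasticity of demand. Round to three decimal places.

-1.232

%Δq = (2900 − 4067)/[(4067 + 2900)/2] = -1167/3483.5 ≈ -0.3350.
%ΔP = (38.3 − 29.13)/[(29.13 + 38.3)/2] = 9.17/33.715 ≈ 0.2720.
Arc elasticity E = %Δq/%ΔP ≈ -0.3350/0.2720 ≈ -1.232.
|E| > 1: demand is elastic over this range.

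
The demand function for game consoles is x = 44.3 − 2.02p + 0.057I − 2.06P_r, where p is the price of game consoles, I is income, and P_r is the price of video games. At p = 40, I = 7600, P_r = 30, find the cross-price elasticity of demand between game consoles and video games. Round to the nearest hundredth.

x = 44.3 − 2.02(40) + 0.057(7600) − 2.06(30) = 44.3 − 80.8 + 433.2 − 61.8 = 334.9.
∂x/∂P_r = −2.06, so E_xy = -2.06·(30/334.9) ≈ -0.18.
E_xy < 0: the goods are complements.

-0.18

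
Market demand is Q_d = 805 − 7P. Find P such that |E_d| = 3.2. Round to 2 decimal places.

Set −bP/(a − bP) = −3.2 ⇒ bP = 3.2(a − bP) ⇒ bP(1+3.2) = 3.2·a.
P = 3.2·805/(7·4.2) ≈ 87.62.

87.62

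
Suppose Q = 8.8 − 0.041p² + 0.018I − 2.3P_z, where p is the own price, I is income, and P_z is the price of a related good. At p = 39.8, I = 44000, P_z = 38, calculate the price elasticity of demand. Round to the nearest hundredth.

-0.20

Evaluating quantity at (p, I, P_z) gives Q = 8.8 − 0.041(39.8)² + 0.018(44000) − 2.3(38) = 8.8 − 64.9456 + 792 − 87.4 = 648.4544.
∂Q/∂p = −2·0.041·p = -3.2636, so E_p = -3.2636·(39.8/648.4544) ≈ -0.20.
|E_p| < 1: demand is inelastic.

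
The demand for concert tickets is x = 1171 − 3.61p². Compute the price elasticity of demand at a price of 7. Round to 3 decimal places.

-0.356

At p = 7, x = 994.11.
dx/dp = −2·3.61·p = −50.54.
Point elasticity E = (dx/dp)·(p/x) = -50.54 × 7/994.11 ≈ -0.356.
|E| < 1, so demand is inelastic at this price.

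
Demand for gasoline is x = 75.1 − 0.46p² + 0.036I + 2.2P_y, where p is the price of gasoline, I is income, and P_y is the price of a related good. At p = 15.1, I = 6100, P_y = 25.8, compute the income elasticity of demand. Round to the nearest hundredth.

At the given point, x = 75.1 − 0.46(15.1)² + 0.036(6100) + 2.2(25.8) = 75.1 − 104.8846 + 219.6 + 56.76 = 246.5754.
∂x/∂I = +0.036, so E_I = 0.036·(6100/246.5754) ≈ 0.89.
E_I ∈ (0,1): normal good (necessity).

0.89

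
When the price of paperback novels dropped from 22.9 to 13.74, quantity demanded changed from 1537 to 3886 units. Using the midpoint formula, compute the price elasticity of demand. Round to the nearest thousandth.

-1.733

%ΔQ = (3886 − 1537)/[(1537 + 3886)/2] = 2349/2711.5 ≈ 0.8663.
%ΔP = (13.74 − 22.9)/[(22.9 + 13.74)/2] = -9.16/18.32 ≈ -0.5000.
Arc elasticity E = %ΔQ/%ΔP ≈ 0.8663/-0.5000 ≈ -1.733.
|E| > 1: demand is elastic over this range.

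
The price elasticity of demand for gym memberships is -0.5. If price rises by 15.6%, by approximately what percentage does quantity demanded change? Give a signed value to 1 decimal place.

%ΔQ ≈ E × %ΔP = (-0.5) × (15.6%) = -7.8%.

-7.8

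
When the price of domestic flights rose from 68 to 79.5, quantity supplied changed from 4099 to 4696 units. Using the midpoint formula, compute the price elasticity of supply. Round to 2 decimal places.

0.87

%Δq = (4696 − 4099)/[(4099 + 4696)/2] = 597/4397.5 ≈ 0.1358.
%Δp = (79.5 − 68)/[(68 + 79.5)/2] = 11.5/73.75 ≈ 0.1559.
Arc elasticity E = %Δq/%Δp ≈ 0.1358/0.1559 ≈ 0.87.
|E| < 1: supply is inelastic over this range.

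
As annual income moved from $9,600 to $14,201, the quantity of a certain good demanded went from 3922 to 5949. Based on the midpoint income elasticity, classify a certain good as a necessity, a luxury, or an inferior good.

luxury

%ΔQ = (5949 − 3922)/[(3922+5949)/2] = 2027/4935.5 ≈ 0.4107.
%ΔY = (14,201 − 9,600)/[(9,600+14,201)/2] = 4601/11900.5 ≈ 0.3866.
E_I = %ΔQ/%ΔY ≈ 1.062.
E_I > 1: normal good (luxury).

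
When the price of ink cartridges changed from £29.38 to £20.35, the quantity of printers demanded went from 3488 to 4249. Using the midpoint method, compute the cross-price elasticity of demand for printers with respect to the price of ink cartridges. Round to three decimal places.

-0.542

%ΔQ_x = (4249 − 3488)/[(3488+4249)/2] = 761/3868.5 ≈ 0.1967.
%ΔP_y = (20.35 − 29.38)/[(29.38+20.35)/2] ≈ -0.3632.
E_xy = 0.1967/-0.3632 ≈ -0.542.
E_xy < 0, so printers and ink cartridges are complements.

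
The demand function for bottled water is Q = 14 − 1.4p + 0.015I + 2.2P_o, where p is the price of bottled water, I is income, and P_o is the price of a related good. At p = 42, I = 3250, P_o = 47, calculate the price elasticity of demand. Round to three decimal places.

First evaluate Q: 14 − 1.4(42) + 0.015(3250) + 2.2(47) = 14 − 58.8 + 48.75 + 103.4 = 107.35.
∂Q/∂p = −1.4, so E_p = (−1.4)·(42/107.35) ≈ -0.548.
|E_p| < 1: demand is inelastic.

-0.548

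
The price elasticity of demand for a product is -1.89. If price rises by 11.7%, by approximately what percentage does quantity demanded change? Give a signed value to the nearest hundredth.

%ΔQ ≈ E × %ΔP = (-1.89) × (11.7%) ≈ -22.11%.

-22.11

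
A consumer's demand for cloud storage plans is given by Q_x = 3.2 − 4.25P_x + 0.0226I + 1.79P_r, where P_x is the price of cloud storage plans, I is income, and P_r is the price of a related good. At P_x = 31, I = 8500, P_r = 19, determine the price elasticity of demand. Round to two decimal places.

Substituting, Q_x = 3.2 − 4.25(31) + 0.0226(8500) + 1.79(19) = 3.2 − 131.75 + 192.1 + 34.01 = 97.56.
∂Q_x/∂P_x = −4.25, so E_p = (−4.25)·(31/97.56) ≈ -1.35.
|E_p| > 1: demand is elastic.

-1.35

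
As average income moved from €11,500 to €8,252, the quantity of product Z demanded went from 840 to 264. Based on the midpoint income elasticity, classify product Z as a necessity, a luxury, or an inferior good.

%ΔQ = (264 − 840)/[(840+264)/2] = -576/552 ≈ -1.0435.
%ΔM = (8,252 − 11,500)/[(11,500+8,252)/2] = -3248/9876 ≈ -0.3289.
E_I = %ΔQ/%ΔM ≈ 3.173.
E_I > 1: normal good (luxury).

luxury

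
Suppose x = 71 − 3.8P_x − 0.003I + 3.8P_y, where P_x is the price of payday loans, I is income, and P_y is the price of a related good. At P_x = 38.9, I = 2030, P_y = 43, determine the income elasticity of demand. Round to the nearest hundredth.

-0.08

x = 71 − 3.8(38.9) − 0.003(2030) + 3.8(43) = 71 − 147.82 − 6.09 + 163.4 = 80.49.
∂x/∂I = −0.003, so E_I = -0.003·(2030/80.49) ≈ -0.08.
E_I < 0: inferior good.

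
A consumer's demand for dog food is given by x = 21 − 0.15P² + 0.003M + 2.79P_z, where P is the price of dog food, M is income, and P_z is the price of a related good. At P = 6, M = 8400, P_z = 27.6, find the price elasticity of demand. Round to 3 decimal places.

-0.092

Substituting, x = 21 − 0.15(6)² + 0.003(8400) + 2.79(27.6) = 21 − 5.4 + 25.2 + 77.004 = 117.804.
∂x/∂P = −2·0.15·P = -1.8, so E_p = -1.8·(6/117.804) ≈ -0.092.
|E_p| < 1: demand is inelastic.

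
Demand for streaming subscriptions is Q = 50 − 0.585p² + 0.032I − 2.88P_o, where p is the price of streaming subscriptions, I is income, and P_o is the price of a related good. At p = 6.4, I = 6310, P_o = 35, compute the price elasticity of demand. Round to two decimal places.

-0.38

First evaluate Q: 50 − 0.585(6.4)² + 0.032(6310) − 2.88(35) = 50 − 23.9616 + 201.92 − 100.8 = 127.1584.
∂Q/∂p = −2·0.585·p = -7.488, so E_p = -7.488·(6.4/127.1584) ≈ -0.38.
|E_p| < 1: demand is inelastic.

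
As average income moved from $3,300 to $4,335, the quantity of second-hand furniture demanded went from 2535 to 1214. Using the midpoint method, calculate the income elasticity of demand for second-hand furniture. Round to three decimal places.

-2.599

%ΔQ = (1214 − 2535)/[(2535+1214)/2] = -1321/1874.5 ≈ -0.7047.
%ΔY = (4,335 − 3,300)/[(3,300+4,335)/2] = 1035/3817.5 ≈ 0.2711.
E_I = %ΔQ/%ΔY ≈ -2.599.
E_I < 0: inferior good.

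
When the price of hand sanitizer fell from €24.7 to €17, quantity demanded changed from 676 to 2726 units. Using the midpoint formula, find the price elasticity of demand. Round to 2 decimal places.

%Δq = (2726 − 676)/[(676 + 2726)/2] = 2050/1701 ≈ 1.2052.
%Δp = (17 − 24.7)/[(24.7 + 17)/2] = -7.7/20.85 ≈ -0.3693.
Arc elasticity E = %Δq/%Δp ≈ 1.2052/-0.3693 ≈ -3.26.
|E| > 1: demand is elastic over this range.

-3.26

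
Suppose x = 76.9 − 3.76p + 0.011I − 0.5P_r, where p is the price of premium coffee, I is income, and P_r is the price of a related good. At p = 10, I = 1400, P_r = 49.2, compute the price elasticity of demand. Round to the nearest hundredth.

-1.25

At the given point, x = 76.9 − 3.76(10) + 0.011(1400) − 0.5(49.2) = 76.9 − 37.6 + 15.4 − 24.6 = 30.1.
∂x/∂p = −3.76, so E_p = (−3.76)·(10/30.1) ≈ -1.25.
|E_p| > 1: demand is elastic.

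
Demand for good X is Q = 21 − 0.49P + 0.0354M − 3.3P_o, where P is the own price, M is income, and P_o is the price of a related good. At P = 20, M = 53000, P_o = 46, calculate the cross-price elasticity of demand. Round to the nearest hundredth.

At the given point, Q = 21 − 0.49(20) + 0.0354(53000) − 3.3(46) = 21 − 9.8 + 1876.2 − 151.8 = 1735.6.
∂Q/∂P_o = −3.3, so E_xy = -3.3·(46/1735.6) ≈ -0.09.
E_xy < 0: the goods are complements.

-0.09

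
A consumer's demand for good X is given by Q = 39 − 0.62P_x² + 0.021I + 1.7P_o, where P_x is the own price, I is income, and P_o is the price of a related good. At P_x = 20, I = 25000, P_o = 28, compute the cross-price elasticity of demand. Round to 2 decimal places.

First evaluate Q: 39 − 0.62(20)² + 0.021(25000) + 1.7(28) = 39 − 248 + 525 + 47.6 = 363.6.
∂Q/∂P_o = +1.7, so E_xy = 1.7·(28/363.6) ≈ 0.13.
E_xy > 0: the goods are substitutes.

0.13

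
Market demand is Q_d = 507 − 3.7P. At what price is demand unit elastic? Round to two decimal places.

For linear demand Q_d = a − bP, E = −bP/(a − bP). |E| = 1 ⇒ bP = a − bP ⇒ P = a/(2b).
P = 507/(2·3.7) ≈ 68.51.

68.51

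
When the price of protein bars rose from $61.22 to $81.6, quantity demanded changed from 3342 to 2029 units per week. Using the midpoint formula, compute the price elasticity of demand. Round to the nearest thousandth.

-1.713

%Δq = (2029 − 3342)/[(3342 + 2029)/2] = -1313/2685.5 ≈ -0.4889.
%ΔP = (81.6 − 61.22)/[(61.22 + 81.6)/2] = 20.38/71.41 ≈ 0.2854.
Arc elasticity E = %Δq/%ΔP ≈ -0.4889/0.2854 ≈ -1.713.
|E| > 1: demand is elastic over this range.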